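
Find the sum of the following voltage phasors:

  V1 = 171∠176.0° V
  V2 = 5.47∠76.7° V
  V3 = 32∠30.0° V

Step 1 — Convert each phasor to rectangular form:
  V1 = 171·(cos(176.0°) + j·sin(176.0°)) = -170.6 + j11.93 V
  V2 = 5.47·(cos(76.7°) + j·sin(76.7°)) = 1.258 + j5.323 V
  V3 = 32·(cos(30.0°) + j·sin(30.0°)) = 27.71 + j16 V
Step 2 — Sum components: V_total = -141.6 + j33.25 V.
Step 3 — Convert to polar: |V_total| = 145.5 V, ∠V_total = 166.8°.

V_total = 145.5∠166.8° V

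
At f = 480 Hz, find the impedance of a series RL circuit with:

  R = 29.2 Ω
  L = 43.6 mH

Step 1 — Angular frequency: ω = 2π·f = 2π·480 = 3016 rad/s.
Step 2 — Component impedances:
  R: Z = R = 29.2 Ω
  L: Z = jωL = j·3016·0.0436 = 0 + j131.5 Ω
Step 3 — Series combination: Z_total = R + L = 29.2 + j131.5 Ω = 134.7∠77.5° Ω.

Z = 29.2 + j131.5 Ω = 134.7∠77.5° Ω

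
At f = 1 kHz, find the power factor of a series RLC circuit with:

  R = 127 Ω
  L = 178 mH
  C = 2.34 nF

Step 1 — Angular frequency: ω = 2π·f = 2π·1000 = 6283 rad/s.
Step 2 — Component impedances:
  R: Z = R = 127 Ω
  L: Z = jωL = j·6283·0.178 = 0 + j1118 Ω
  C: Z = 1/(jωC) = -j/(ω·C) = 0 - j6.801e+04 Ω
Step 3 — Series combination: Z_total = R + L + C = 127 - j6.69e+04 Ω = 6.69e+04∠-89.9° Ω.
Step 4 — Power factor: PF = cos(φ) = Re(Z)/|Z| = 127/6.69e+04 = 0.001898.
Step 5 — Type: Im(Z) = -6.69e+04 ⇒ leading (phase φ = -89.9°).

PF = 0.001898 (leading, φ = -89.9°)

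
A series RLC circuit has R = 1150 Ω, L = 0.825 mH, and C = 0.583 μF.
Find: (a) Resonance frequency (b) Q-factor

Step 1 — Resonance condition Im(Z)=0 gives ω₀ = 1/√(LC).
Step 2 — ω₀ = 1/√(0.000825·5.83e-07) = 4.56e+04 rad/s.
Step 3 — f₀ = ω₀/(2π) = 7257 Hz.
Step 4 — Series Q: Q = ω₀L/R = 4.56e+04·0.000825/1150 = 0.03271.

(a) f₀ = 7257 Hz  (b) Q = 0.03271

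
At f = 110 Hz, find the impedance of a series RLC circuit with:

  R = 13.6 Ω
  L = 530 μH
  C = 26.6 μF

Step 1 — Angular frequency: ω = 2π·f = 2π·110 = 691.2 rad/s.
Step 2 — Component impedances:
  R: Z = R = 13.6 Ω
  L: Z = jωL = j·691.2·0.00053 = 0 + j0.3663 Ω
  C: Z = 1/(jωC) = -j/(ω·C) = 0 - j54.39 Ω
Step 3 — Series combination: Z_total = R + L + C = 13.6 - j54.03 Ω = 55.71∠-75.9° Ω.

Z = 13.6 - j54.03 Ω = 55.71∠-75.9° Ω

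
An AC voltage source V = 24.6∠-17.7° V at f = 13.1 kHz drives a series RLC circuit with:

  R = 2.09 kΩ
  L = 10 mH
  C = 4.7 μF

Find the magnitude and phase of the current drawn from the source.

Step 1 — Angular frequency: ω = 2π·f = 2π·1.31e+04 = 8.231e+04 rad/s.
Step 2 — Component impedances:
  R: Z = R = 2090 Ω
  L: Z = jωL = j·8.231e+04·0.01 = 0 + j823.1 Ω
  C: Z = 1/(jωC) = -j/(ω·C) = 0 - j2.585 Ω
Step 3 — Series combination: Z_total = R + L + C = 2090 + j820.5 Ω = 2245∠21.4° Ω.
Step 4 — Source phasor: V = 24.6∠-17.7° V = 23.44 - j7.479 V.
Step 5 — Ohm's law: I = V / Z_total = (23.44 - j7.479) / (2090 + j820.5) = 0.008498 - j0.006915 A.
Step 6 — Convert to polar: |I| = 0.01096 A, ∠I = -39.1°.

I = 0.01096∠-39.1° A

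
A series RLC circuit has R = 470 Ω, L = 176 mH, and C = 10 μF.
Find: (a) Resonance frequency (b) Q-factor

Step 1 — Resonance condition Im(Z)=0 gives ω₀ = 1/√(LC).
Step 2 — ω₀ = 1/√(0.176·1e-05) = 753.8 rad/s.
Step 3 — f₀ = ω₀/(2π) = 120 Hz.
Step 4 — Series Q: Q = ω₀L/R = 753.8·0.176/470 = 0.2823.

(a) f₀ = 120 Hz  (b) Q = 0.2823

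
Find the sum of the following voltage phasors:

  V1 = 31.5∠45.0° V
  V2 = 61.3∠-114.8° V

Step 1 — Convert each phasor to rectangular form:
  V1 = 31.5·(cos(45.0°) + j·sin(45.0°)) = 22.27 + j22.27 V
  V2 = 61.3·(cos(-114.8°) + j·sin(-114.8°)) = -25.71 - j55.65 V
Step 2 — Sum components: V_total = -3.439 - j33.37 V.
Step 3 — Convert to polar: |V_total| = 33.55 V, ∠V_total = -95.9°.

V_total = 33.55∠-95.9° V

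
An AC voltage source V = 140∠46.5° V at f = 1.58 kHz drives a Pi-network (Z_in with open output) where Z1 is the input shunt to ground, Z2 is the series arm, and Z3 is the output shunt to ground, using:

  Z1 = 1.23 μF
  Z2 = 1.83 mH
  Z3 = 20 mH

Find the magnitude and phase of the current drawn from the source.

Step 1 — Angular frequency: ω = 2π·f = 2π·1580 = 9927 rad/s.
Step 2 — Component impedances:
  Z1: Z = 1/(jωC) = -j/(ω·C) = 0 - j81.9 Ω
  Z2: Z = jωL = j·9927·0.00183 = 0 + j18.17 Ω
  Z3: Z = jωL = j·9927·0.02 = 0 + j198.5 Ω
Step 3 — With open output, the series arm Z2 and the output shunt Z3 appear in series to ground: Z2 + Z3 = 0 + j216.7 Ω.
Step 4 — Parallel with input shunt Z1: Z_in = Z1 || (Z2 + Z3) = 0 - j131.6 Ω = 131.6∠-90.0° Ω.
Step 5 — Source phasor: V = 140∠46.5° V = 96.37 + j101.6 V.
Step 6 — Ohm's law: I = V / Z_total = (96.37 + j101.6) / (0 - j131.6) = -0.7714 + j0.7321 A.
Step 7 — Convert to polar: |I| = 1.063 A, ∠I = 136.5°.

I = 1.063∠136.5° A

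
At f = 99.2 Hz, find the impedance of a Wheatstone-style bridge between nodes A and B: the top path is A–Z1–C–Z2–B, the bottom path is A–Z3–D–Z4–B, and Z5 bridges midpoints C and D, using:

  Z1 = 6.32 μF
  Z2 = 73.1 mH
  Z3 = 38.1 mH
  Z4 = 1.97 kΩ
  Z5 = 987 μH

Step 1 — Angular frequency: ω = 2π·f = 2π·99.2 = 623.3 rad/s.
Step 2 — Component impedances:
  Z1: Z = 1/(jωC) = -j/(ω·C) = 0 - j253.9 Ω
  Z2: Z = jωL = j·623.3·0.0731 = 0 + j45.56 Ω
  Z3: Z = jωL = j·623.3·0.0381 = 0 + j23.75 Ω
  Z4: Z = R = 1970 Ω
  Z5: Z = jωL = j·623.3·0.000987 = 0 + j0.6152 Ω
Step 3 — Bridge requires nodal analysis (the Z5 bridge couples midpoints C and D, so the two paths cannot be reduced to a simple series/parallel combination). Setting node B to ground and injecting 1 A at node A, the 3-node admittance system at A, C, D solves to V_A = Z_AB = 1.085 + j72.49 Ω = 72.49∠89.1° Ω.

Z = 1.085 + j72.49 Ω = 72.49∠89.1° Ω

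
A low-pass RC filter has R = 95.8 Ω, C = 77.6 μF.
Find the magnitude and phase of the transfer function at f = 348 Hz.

Step 1 — Angular frequency: ω = 2π·348 = 2187 rad/s.
Step 2 — Transfer function: H(jω) = 1/(1 + jωRC).
Step 3 — Denominator: 1 + jωRC = 1 + j·2187·95.8·7.76e-05 = 1 + j16.25.
Step 4 — H = 0.00377 - j0.06129.
Step 5 — Magnitude: |H| = 0.0614 (-24.2 dB); phase: φ = -86.5°.

|H| = 0.0614 (-24.2 dB), φ = -86.5°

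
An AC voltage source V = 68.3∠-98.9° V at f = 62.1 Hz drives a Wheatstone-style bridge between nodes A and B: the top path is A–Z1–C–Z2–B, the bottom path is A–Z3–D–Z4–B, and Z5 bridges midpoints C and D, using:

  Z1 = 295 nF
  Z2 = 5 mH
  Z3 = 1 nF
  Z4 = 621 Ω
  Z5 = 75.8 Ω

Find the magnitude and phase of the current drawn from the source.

Step 1 — Angular frequency: ω = 2π·f = 2π·62.1 = 390.2 rad/s.
Step 2 — Component impedances:
  Z1: Z = 1/(jωC) = -j/(ω·C) = 0 - j8688 Ω
  Z2: Z = jωL = j·390.2·0.005 = 0 + j1.951 Ω
  Z3: Z = 1/(jωC) = -j/(ω·C) = 0 - j2.563e+06 Ω
  Z4: Z = R = 621 Ω
  Z5: Z = R = 75.8 Ω
Step 3 — Bridge requires nodal analysis (the Z5 bridge couples midpoints C and D, so the two paths cannot be reduced to a simple series/parallel combination). Setting node B to ground and injecting 1 A at node A, the 3-node admittance system at A, C, D solves to V_A = Z_AB = 0.006229 - j8656 Ω = 8656∠-90.0° Ω.
Step 4 — Source phasor: V = 68.3∠-98.9° V = -10.57 - j67.48 V.
Step 5 — Ohm's law: I = V / Z_total = (-10.57 - j67.48) / (0.006229 - j8656) = 0.007795 - j0.001221 A.
Step 6 — Convert to polar: |I| = 0.00789 A, ∠I = -8.9°.

I = 0.00789∠-8.9° A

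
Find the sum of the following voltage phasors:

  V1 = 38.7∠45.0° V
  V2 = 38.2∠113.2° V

Step 1 — Convert each phasor to rectangular form:
  V1 = 38.7·(cos(45.0°) + j·sin(45.0°)) = 27.37 + j27.37 V
  V2 = 38.2·(cos(113.2°) + j·sin(113.2°)) = -15.05 + j35.11 V
Step 2 — Sum components: V_total = 12.32 + j62.48 V.
Step 3 — Convert to polar: |V_total| = 63.68 V, ∠V_total = 78.8°.

V_total = 63.68∠78.8° V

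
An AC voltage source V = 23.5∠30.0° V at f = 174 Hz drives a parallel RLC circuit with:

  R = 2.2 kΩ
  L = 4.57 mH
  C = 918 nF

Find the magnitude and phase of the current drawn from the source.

Step 1 — Angular frequency: ω = 2π·f = 2π·174 = 1093 rad/s.
Step 2 — Component impedances:
  R: Z = R = 2200 Ω
  L: Z = jωL = j·1093·0.00457 = 0 + j4.996 Ω
  C: Z = 1/(jωC) = -j/(ω·C) = 0 - j996.4 Ω
Step 3 — Parallel combination: 1/Z_total = 1/R + 1/L + 1/C; Z_total = 0.01146 + j5.021 Ω = 5.021∠89.9° Ω.
Step 4 — Source phasor: V = 23.5∠30.0° V = 20.35 + j11.75 V.
Step 5 — Ohm's law: I = V / Z_total = (20.35 + j11.75) / (0.01146 + j5.021) = 2.349 - j4.048 A.
Step 6 — Convert to polar: |I| = 4.68 A, ∠I = -59.9°.

I = 4.68∠-59.9° A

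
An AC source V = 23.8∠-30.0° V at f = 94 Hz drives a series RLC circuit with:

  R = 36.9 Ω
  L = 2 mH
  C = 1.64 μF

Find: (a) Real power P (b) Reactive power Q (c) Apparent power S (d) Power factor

Step 1 — Angular frequency: ω = 2π·f = 2π·94 = 590.6 rad/s.
Step 2 — Component impedances:
  R: Z = R = 36.9 Ω
  L: Z = jωL = j·590.6·0.002 = 0 + j1.181 Ω
  C: Z = 1/(jωC) = -j/(ω·C) = 0 - j1032 Ω
Step 3 — Series combination: Z_total = R + L + C = 36.9 - j1031 Ω = 1032∠-88.0° Ω.
Step 4 — Source phasor: V = 23.8∠-30.0° V = 20.61 - j11.9 V.
Step 5 — Current: I = V / Z = 0.01224 + j0.01955 A = 0.02306∠58.0° A.
Step 6 — Complex power: S = V·I* = 0.01963 - j0.5486 VA.
Step 7 — Real power: P = Re(S) = 0.01963 W.
Step 8 — Reactive power: Q = Im(S) = -0.5486 VAR.
Step 9 — Apparent power: |S| = 0.5489 VA.
Step 10 — Power factor: PF = P/|S| = 0.03576 (leading).

(a) P = 0.01963 W  (b) Q = -0.5486 VAR  (c) S = 0.5489 VA  (d) PF = 0.03576 (leading)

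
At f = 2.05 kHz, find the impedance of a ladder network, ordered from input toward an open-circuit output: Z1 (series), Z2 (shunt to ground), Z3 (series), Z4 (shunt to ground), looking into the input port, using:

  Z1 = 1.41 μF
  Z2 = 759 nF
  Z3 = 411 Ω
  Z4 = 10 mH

Step 1 — Angular frequency: ω = 2π·f = 2π·2050 = 1.288e+04 rad/s.
Step 2 — Component impedances:
  Z1: Z = 1/(jωC) = -j/(ω·C) = 0 - j55.06 Ω
  Z2: Z = 1/(jωC) = -j/(ω·C) = 0 - j102.3 Ω
  Z3: Z = R = 411 Ω
  Z4: Z = jωL = j·1.288e+04·0.01 = 0 + j128.8 Ω
Step 3 — Ladder network (open output): work backward from the far end, alternating series and parallel combinations. Z_in = 25.35 - j159 Ω = 161∠-80.9° Ω.

Z = 25.35 - j159 Ω = 161∠-80.9° Ω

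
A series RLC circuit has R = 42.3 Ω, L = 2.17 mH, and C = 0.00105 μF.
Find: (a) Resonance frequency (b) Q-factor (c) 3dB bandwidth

Step 1 — Resonance: ω₀ = 1/√(LC) = 1/√(0.00217·1.05e-09) = 6.625e+05 rad/s.
Step 2 — f₀ = ω₀/(2π) = 1.054e+05 Hz.
Step 3 — Series Q: Q = ω₀L/R = 6.625e+05·0.00217/42.3 = 33.99.
Step 4 — Bandwidth: Δω = ω₀/Q = 1.949e+04 rad/s; BW = Δω/(2π) = 3102 Hz.

(a) f₀ = 1.054e+05 Hz  (b) Q = 33.99  (c) BW = 3102 Hz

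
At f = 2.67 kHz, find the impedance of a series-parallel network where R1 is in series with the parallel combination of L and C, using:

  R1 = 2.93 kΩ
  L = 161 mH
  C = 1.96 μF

Step 1 — Angular frequency: ω = 2π·f = 2π·2670 = 1.678e+04 rad/s.
Step 2 — Component impedances:
  R1: Z = R = 2930 Ω
  L: Z = jωL = j·1.678e+04·0.161 = 0 + j2701 Ω
  C: Z = 1/(jωC) = -j/(ω·C) = 0 - j30.41 Ω
Step 3 — Parallel branch: L || C = 1/(1/L + 1/C) = 0 - j30.76 Ω.
Step 4 — Series with R1: Z_total = R1 + (L || C) = 2930 - j30.76 Ω = 2930∠-0.6° Ω.

Z = 2930 - j30.76 Ω = 2930∠-0.6° Ω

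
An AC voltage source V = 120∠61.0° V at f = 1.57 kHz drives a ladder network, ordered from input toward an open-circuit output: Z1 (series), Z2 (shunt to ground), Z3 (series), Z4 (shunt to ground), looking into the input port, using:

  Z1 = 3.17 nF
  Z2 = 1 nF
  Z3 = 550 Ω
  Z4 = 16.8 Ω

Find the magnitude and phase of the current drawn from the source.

Step 1 — Angular frequency: ω = 2π·f = 2π·1570 = 9865 rad/s.
Step 2 — Component impedances:
  Z1: Z = 1/(jωC) = -j/(ω·C) = 0 - j3.198e+04 Ω
  Z2: Z = 1/(jωC) = -j/(ω·C) = 0 - j1.014e+05 Ω
  Z3: Z = R = 550 Ω
  Z4: Z = R = 16.8 Ω
Step 3 — Ladder network (open output): work backward from the far end, alternating series and parallel combinations. Z_in = 566.8 - j3.198e+04 Ω = 3.199e+04∠-89.0° Ω.
Step 4 — Source phasor: V = 120∠61.0° V = 58.18 + j105 V.
Step 5 — Ohm's law: I = V / Z_total = (58.18 + j105) / (566.8 - j3.198e+04) = -0.003248 + j0.001877 A.
Step 6 — Convert to polar: |I| = 0.003752 A, ∠I = 150.0°.

I = 0.003752∠150.0° A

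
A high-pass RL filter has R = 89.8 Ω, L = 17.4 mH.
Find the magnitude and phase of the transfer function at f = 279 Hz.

Step 1 — Angular frequency: ω = 2π·279 = 1753 rad/s.
Step 2 — Transfer function: H(jω) = jωL/(R + jωL).
Step 3 — Numerator jωL = j·30.5; denominator R + jωL = 89.8 + j30.5.
Step 4 — H = 0.1034 + j0.3045.
Step 5 — Magnitude: |H| = 0.3216 (-9.9 dB); phase: φ = 71.2°.

|H| = 0.3216 (-9.9 dB), φ = 71.2°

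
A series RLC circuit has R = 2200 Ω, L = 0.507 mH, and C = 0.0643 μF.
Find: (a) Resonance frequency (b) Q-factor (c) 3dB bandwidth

Step 1 — Resonance: ω₀ = 1/√(LC) = 1/√(0.000507·6.43e-08) = 1.751e+05 rad/s.
Step 2 — f₀ = ω₀/(2π) = 2.787e+04 Hz.
Step 3 — Series Q: Q = ω₀L/R = 1.751e+05·0.000507/2200 = 0.04036.
Step 4 — Bandwidth: Δω = ω₀/Q = 4.339e+06 rad/s; BW = Δω/(2π) = 6.906e+05 Hz.

(a) f₀ = 2.787e+04 Hz  (b) Q = 0.04036  (c) BW = 6.906e+05 Hz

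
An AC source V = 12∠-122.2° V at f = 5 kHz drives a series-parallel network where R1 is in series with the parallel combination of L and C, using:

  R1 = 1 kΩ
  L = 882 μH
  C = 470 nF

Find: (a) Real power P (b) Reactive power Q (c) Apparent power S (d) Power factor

Step 1 — Angular frequency: ω = 2π·f = 2π·5000 = 3.142e+04 rad/s.
Step 2 — Component impedances:
  R1: Z = R = 1000 Ω
  L: Z = jωL = j·3.142e+04·0.000882 = 0 + j27.71 Ω
  C: Z = 1/(jωC) = -j/(ω·C) = 0 - j67.73 Ω
Step 3 — Parallel branch: L || C = 1/(1/L + 1/C) = 0 + j46.9 Ω.
Step 4 — Series with R1: Z_total = R1 + (L || C) = 1000 + j46.9 Ω = 1001∠2.7° Ω.
Step 5 — Source phasor: V = 12∠-122.2° V = -6.395 - j10.15 V.
Step 6 — Current: I = V / Z = -0.006856 - j0.009833 A = 0.01199∠-124.9° A.
Step 7 — Complex power: S = V·I* = 0.1437 + j0.006738 VA.
Step 8 — Real power: P = Re(S) = 0.1437 W.
Step 9 — Reactive power: Q = Im(S) = 0.006738 VAR.
Step 10 — Apparent power: |S| = 0.1438 VA.
Step 11 — Power factor: PF = P/|S| = 0.9989 (lagging).

(a) P = 0.1437 W  (b) Q = 0.006738 VAR  (c) S = 0.1438 VA  (d) PF = 0.9989 (lagging)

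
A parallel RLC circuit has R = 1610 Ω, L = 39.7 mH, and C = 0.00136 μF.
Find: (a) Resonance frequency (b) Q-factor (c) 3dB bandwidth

Step 1 — Resonance: ω₀ = 1/√(LC) = 1/√(0.0397·1.36e-09) = 1.361e+05 rad/s.
Step 2 — f₀ = ω₀/(2π) = 2.166e+04 Hz.
Step 3 — Parallel Q: Q = R/(ω₀L) = 1610/(1.361e+05·0.0397) = 0.298.
Step 4 — Bandwidth: Δω = ω₀/Q = 4.567e+05 rad/s; BW = Δω/(2π) = 7.269e+04 Hz.

(a) f₀ = 2.166e+04 Hz  (b) Q = 0.298  (c) BW = 7.269e+04 Hz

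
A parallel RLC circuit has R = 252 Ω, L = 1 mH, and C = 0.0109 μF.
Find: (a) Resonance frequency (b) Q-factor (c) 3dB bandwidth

Step 1 — Resonance: ω₀ = 1/√(LC) = 1/√(0.001·1.09e-08) = 3.029e+05 rad/s.
Step 2 — f₀ = ω₀/(2π) = 4.821e+04 Hz.
Step 3 — Parallel Q: Q = R/(ω₀L) = 252/(3.029e+05·0.001) = 0.832.
Step 4 — Bandwidth: Δω = ω₀/Q = 3.641e+05 rad/s; BW = Δω/(2π) = 5.794e+04 Hz.

(a) f₀ = 4.821e+04 Hz  (b) Q = 0.832  (c) BW = 5.794e+04 Hz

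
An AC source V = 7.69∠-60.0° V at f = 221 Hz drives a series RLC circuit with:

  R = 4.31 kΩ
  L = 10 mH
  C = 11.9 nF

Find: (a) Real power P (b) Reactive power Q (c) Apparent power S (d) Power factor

Step 1 — Angular frequency: ω = 2π·f = 2π·221 = 1389 rad/s.
Step 2 — Component impedances:
  R: Z = R = 4310 Ω
  L: Z = jωL = j·1389·0.01 = 0 + j13.89 Ω
  C: Z = 1/(jωC) = -j/(ω·C) = 0 - j6.052e+04 Ω
Step 3 — Series combination: Z_total = R + L + C = 4310 - j6.05e+04 Ω = 6.066e+04∠-85.9° Ω.
Step 4 — Source phasor: V = 7.69∠-60.0° V = 3.845 - j6.66 V.
Step 5 — Current: I = V / Z = 0.000114 + j5.543e-05 A = 0.0001268∠25.9° A.
Step 6 — Complex power: S = V·I* = 6.927e-05 - j0.0009725 VA.
Step 7 — Real power: P = Re(S) = 6.927e-05 W.
Step 8 — Reactive power: Q = Im(S) = -0.0009725 VAR.
Step 9 — Apparent power: |S| = 0.0009749 VA.
Step 10 — Power factor: PF = P/|S| = 0.07106 (leading).

(a) P = 6.927e-05 W  (b) Q = -0.0009725 VAR  (c) S = 0.0009749 VA  (d) PF = 0.07106 (leading)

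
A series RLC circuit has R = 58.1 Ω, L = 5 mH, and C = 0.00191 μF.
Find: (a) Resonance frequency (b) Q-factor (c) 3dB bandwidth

Step 1 — Resonance: ω₀ = 1/√(LC) = 1/√(0.005·1.91e-09) = 3.236e+05 rad/s.
Step 2 — f₀ = ω₀/(2π) = 5.15e+04 Hz.
Step 3 — Series Q: Q = ω₀L/R = 3.236e+05·0.005/58.1 = 27.85.
Step 4 — Bandwidth: Δω = ω₀/Q = 1.162e+04 rad/s; BW = Δω/(2π) = 1849 Hz.

(a) f₀ = 5.15e+04 Hz  (b) Q = 27.85  (c) BW = 1849 Hz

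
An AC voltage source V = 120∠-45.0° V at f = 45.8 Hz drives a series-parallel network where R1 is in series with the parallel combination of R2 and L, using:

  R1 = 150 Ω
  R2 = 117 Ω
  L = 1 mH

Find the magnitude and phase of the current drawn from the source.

Step 1 — Angular frequency: ω = 2π·f = 2π·45.8 = 287.8 rad/s.
Step 2 — Component impedances:
  R1: Z = R = 150 Ω
  R2: Z = R = 117 Ω
  L: Z = jωL = j·287.8·0.001 = 0 + j0.2878 Ω
Step 3 — Parallel branch: R2 || L = 1/(1/R2 + 1/L) = 0.0007078 + j0.2878 Ω.
Step 4 — Series with R1: Z_total = R1 + (R2 || L) = 150 + j0.2878 Ω = 150∠0.1° Ω.
Step 5 — Source phasor: V = 120∠-45.0° V = 84.85 - j84.85 V.
Step 6 — Ohm's law: I = V / Z_total = (84.85 - j84.85) / (150 + j0.2878) = 0.5646 - j0.5668 A.
Step 7 — Convert to polar: |I| = 0.8 A, ∠I = -45.1°.

I = 0.8∠-45.1° A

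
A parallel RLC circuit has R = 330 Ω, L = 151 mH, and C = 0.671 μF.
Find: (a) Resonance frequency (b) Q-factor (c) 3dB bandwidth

Step 1 — Resonance: ω₀ = 1/√(LC) = 1/√(0.151·6.71e-07) = 3142 rad/s.
Step 2 — f₀ = ω₀/(2π) = 500 Hz.
Step 3 — Parallel Q: Q = R/(ω₀L) = 330/(3142·0.151) = 0.6956.
Step 4 — Bandwidth: Δω = ω₀/Q = 4516 rad/s; BW = Δω/(2π) = 718.8 Hz.

(a) f₀ = 500 Hz  (b) Q = 0.6956  (c) BW = 718.8 Hz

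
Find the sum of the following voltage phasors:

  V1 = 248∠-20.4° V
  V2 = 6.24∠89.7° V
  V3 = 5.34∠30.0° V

Step 1 — Convert each phasor to rectangular form:
  V1 = 248·(cos(-20.4°) + j·sin(-20.4°)) = 232.4 - j86.45 V
  V2 = 6.24·(cos(89.7°) + j·sin(89.7°)) = 0.03267 + j6.24 V
  V3 = 5.34·(cos(30.0°) + j·sin(30.0°)) = 4.625 + j2.67 V
Step 2 — Sum components: V_total = 237.1 - j77.54 V.
Step 3 — Convert to polar: |V_total| = 249.5 V, ∠V_total = -18.1°.

V_total = 249.5∠-18.1° V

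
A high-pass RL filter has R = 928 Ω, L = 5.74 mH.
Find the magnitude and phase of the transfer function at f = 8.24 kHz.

Step 1 — Angular frequency: ω = 2π·8240 = 5.177e+04 rad/s.
Step 2 — Transfer function: H(jω) = jωL/(R + jωL).
Step 3 — Numerator jωL = j·297.2; denominator R + jωL = 928 + j297.2.
Step 4 — H = 0.09301 + j0.2905.
Step 5 — Magnitude: |H| = 0.305 (-10.3 dB); phase: φ = 72.2°.

|H| = 0.305 (-10.3 dB), φ = 72.2°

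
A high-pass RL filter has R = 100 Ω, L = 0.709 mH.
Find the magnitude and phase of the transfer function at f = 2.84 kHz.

Step 1 — Angular frequency: ω = 2π·2840 = 1.784e+04 rad/s.
Step 2 — Transfer function: H(jω) = jωL/(R + jωL).
Step 3 — Numerator jωL = j·12.65; denominator R + jωL = 100 + j12.65.
Step 4 — H = 0.01575 + j0.1245.
Step 5 — Magnitude: |H| = 0.1255 (-18.0 dB); phase: φ = 82.8°.

|H| = 0.1255 (-18.0 dB), φ = 82.8°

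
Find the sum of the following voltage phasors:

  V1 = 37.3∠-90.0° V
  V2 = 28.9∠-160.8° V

Step 1 — Convert each phasor to rectangular form:
  V1 = 37.3·(cos(-90.0°) + j·sin(-90.0°)) = 0 - j37.3 V
  V2 = 28.9·(cos(-160.8°) + j·sin(-160.8°)) = -27.29 - j9.504 V
Step 2 — Sum components: V_total = -27.29 - j46.8 V.
Step 3 — Convert to polar: |V_total| = 54.18 V, ∠V_total = -120.2°.

V_total = 54.18∠-120.2° V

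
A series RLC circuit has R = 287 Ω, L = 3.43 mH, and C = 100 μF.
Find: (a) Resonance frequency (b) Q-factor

Step 1 — Resonance condition Im(Z)=0 gives ω₀ = 1/√(LC).
Step 2 — ω₀ = 1/√(0.00343·0.0001) = 1707 rad/s.
Step 3 — f₀ = ω₀/(2π) = 271.8 Hz.
Step 4 — Series Q: Q = ω₀L/R = 1707·0.00343/287 = 0.02041.

(a) f₀ = 271.8 Hz  (b) Q = 0.02041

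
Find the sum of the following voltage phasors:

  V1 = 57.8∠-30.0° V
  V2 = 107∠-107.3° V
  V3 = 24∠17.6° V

Step 1 — Convert each phasor to rectangular form:
  V1 = 57.8·(cos(-30.0°) + j·sin(-30.0°)) = 50.06 - j28.9 V
  V2 = 107·(cos(-107.3°) + j·sin(-107.3°)) = -31.82 - j102.2 V
  V3 = 24·(cos(17.6°) + j·sin(17.6°)) = 22.88 + j7.257 V
Step 2 — Sum components: V_total = 41.11 - j123.8 V.
Step 3 — Convert to polar: |V_total| = 130.5 V, ∠V_total = -71.6°.

V_total = 130.5∠-71.6° V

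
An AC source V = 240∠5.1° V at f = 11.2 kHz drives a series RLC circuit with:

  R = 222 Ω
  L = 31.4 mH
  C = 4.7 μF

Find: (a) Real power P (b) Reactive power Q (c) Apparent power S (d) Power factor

Step 1 — Angular frequency: ω = 2π·f = 2π·1.12e+04 = 7.037e+04 rad/s.
Step 2 — Component impedances:
  R: Z = R = 222 Ω
  L: Z = jωL = j·7.037e+04·0.0314 = 0 + j2210 Ω
  C: Z = 1/(jωC) = -j/(ω·C) = 0 - j3.023 Ω
Step 3 — Series combination: Z_total = R + L + C = 222 + j2207 Ω = 2218∠84.3° Ω.
Step 4 — Source phasor: V = 240∠5.1° V = 239 + j21.33 V.
Step 5 — Current: I = V / Z = 0.02036 - j0.1063 A = 0.1082∠-79.2° A.
Step 6 — Complex power: S = V·I* = 2.6 + j25.84 VA.
Step 7 — Real power: P = Re(S) = 2.6 W.
Step 8 — Reactive power: Q = Im(S) = 25.84 VAR.
Step 9 — Apparent power: |S| = 25.97 VA.
Step 10 — Power factor: PF = P/|S| = 0.1001 (lagging).

(a) P = 2.6 W  (b) Q = 25.84 VAR  (c) S = 25.97 VA  (d) PF = 0.1001 (lagging)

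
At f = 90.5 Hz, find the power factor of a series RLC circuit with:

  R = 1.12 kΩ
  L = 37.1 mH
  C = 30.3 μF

Step 1 — Angular frequency: ω = 2π·f = 2π·90.5 = 568.6 rad/s.
Step 2 — Component impedances:
  R: Z = R = 1120 Ω
  L: Z = jωL = j·568.6·0.0371 = 0 + j21.1 Ω
  C: Z = 1/(jωC) = -j/(ω·C) = 0 - j58.04 Ω
Step 3 — Series combination: Z_total = R + L + C = 1120 - j36.94 Ω = 1121∠-1.9° Ω.
Step 4 — Power factor: PF = cos(φ) = Re(Z)/|Z| = 1120/1120.6 = 0.9995.
Step 5 — Type: Im(Z) = -36.94 ⇒ leading (phase φ = -1.9°).

PF = 0.9995 (leading, φ = -1.9°)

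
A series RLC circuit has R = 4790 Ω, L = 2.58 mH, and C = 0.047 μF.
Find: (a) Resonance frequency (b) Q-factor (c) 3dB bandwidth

Step 1 — Resonance: ω₀ = 1/√(LC) = 1/√(0.00258·4.7e-08) = 9.081e+04 rad/s.
Step 2 — f₀ = ω₀/(2π) = 1.445e+04 Hz.
Step 3 — Series Q: Q = ω₀L/R = 9.081e+04·0.00258/4790 = 0.04891.
Step 4 — Bandwidth: Δω = ω₀/Q = 1.857e+06 rad/s; BW = Δω/(2π) = 2.955e+05 Hz.

(a) f₀ = 1.445e+04 Hz  (b) Q = 0.04891  (c) BW = 2.955e+05 Hz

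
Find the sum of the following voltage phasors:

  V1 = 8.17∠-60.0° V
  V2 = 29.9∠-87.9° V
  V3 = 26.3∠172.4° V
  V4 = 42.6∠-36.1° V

Step 1 — Convert each phasor to rectangular form:
  V1 = 8.17·(cos(-60.0°) + j·sin(-60.0°)) = 4.085 - j7.075 V
  V2 = 29.9·(cos(-87.9°) + j·sin(-87.9°)) = 1.096 - j29.88 V
  V3 = 26.3·(cos(172.4°) + j·sin(172.4°)) = -26.07 + j3.478 V
  V4 = 42.6·(cos(-36.1°) + j·sin(-36.1°)) = 34.42 - j25.1 V
Step 2 — Sum components: V_total = 13.53 - j58.58 V.
Step 3 — Convert to polar: |V_total| = 60.12 V, ∠V_total = -77.0°.

V_total = 60.12∠-77.0° V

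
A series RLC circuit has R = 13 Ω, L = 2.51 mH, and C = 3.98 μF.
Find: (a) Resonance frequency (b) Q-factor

Step 1 — Resonance condition Im(Z)=0 gives ω₀ = 1/√(LC).
Step 2 — ω₀ = 1/√(0.00251·3.98e-06) = 1.001e+04 rad/s.
Step 3 — f₀ = ω₀/(2π) = 1592 Hz.
Step 4 — Series Q: Q = ω₀L/R = 1.001e+04·0.00251/13 = 1.932.

(a) f₀ = 1592 Hz  (b) Q = 1.932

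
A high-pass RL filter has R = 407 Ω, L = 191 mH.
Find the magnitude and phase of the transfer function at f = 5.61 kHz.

Step 1 — Angular frequency: ω = 2π·5610 = 3.525e+04 rad/s.
Step 2 — Transfer function: H(jω) = jωL/(R + jωL).
Step 3 — Numerator jωL = j·6732; denominator R + jωL = 407 + j6732.
Step 4 — H = 0.9964 + j0.06023.
Step 5 — Magnitude: |H| = 0.9982 (-0.0 dB); phase: φ = 3.5°.

|H| = 0.9982 (-0.0 dB), φ = 3.5°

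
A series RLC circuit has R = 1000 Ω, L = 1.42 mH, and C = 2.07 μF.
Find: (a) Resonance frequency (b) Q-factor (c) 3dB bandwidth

Step 1 — Resonance condition Im(Z)=0 gives ω₀ = 1/√(LC).
Step 2 — ω₀ = 1/√(0.00142·2.07e-06) = 1.844e+04 rad/s.
Step 3 — f₀ = ω₀/(2π) = 2936 Hz.
Step 4 — Series Q: Q = ω₀L/R = 1.844e+04·0.00142/1000 = 0.02619.
Step 5 — 3dB bandwidth: Δω = ω₀/Q = 7.042e+05 rad/s; BW = Δω/(2π) = 1.121e+05 Hz.

(a) f₀ = 2936 Hz  (b) Q = 0.02619  (c) BW = 1.121e+05 Hz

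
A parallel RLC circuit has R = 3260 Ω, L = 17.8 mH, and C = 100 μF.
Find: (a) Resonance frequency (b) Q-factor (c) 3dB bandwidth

Step 1 — Resonance: ω₀ = 1/√(LC) = 1/√(0.0178·0.0001) = 749.5 rad/s.
Step 2 — f₀ = ω₀/(2π) = 119.3 Hz.
Step 3 — Parallel Q: Q = R/(ω₀L) = 3260/(749.5·0.0178) = 244.3.
Step 4 — Bandwidth: Δω = ω₀/Q = 3.067 rad/s; BW = Δω/(2π) = 0.4882 Hz.

(a) f₀ = 119.3 Hz  (b) Q = 244.3  (c) BW = 0.4882 Hz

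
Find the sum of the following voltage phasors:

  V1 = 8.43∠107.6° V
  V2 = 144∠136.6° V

Step 1 — Convert each phasor to rectangular form:
  V1 = 8.43·(cos(107.6°) + j·sin(107.6°)) = -2.549 + j8.035 V
  V2 = 144·(cos(136.6°) + j·sin(136.6°)) = -104.6 + j98.94 V
Step 2 — Sum components: V_total = -107.2 + j107 V.
Step 3 — Convert to polar: |V_total| = 151.4 V, ∠V_total = 135.1°.

V_total = 151.4∠135.1° V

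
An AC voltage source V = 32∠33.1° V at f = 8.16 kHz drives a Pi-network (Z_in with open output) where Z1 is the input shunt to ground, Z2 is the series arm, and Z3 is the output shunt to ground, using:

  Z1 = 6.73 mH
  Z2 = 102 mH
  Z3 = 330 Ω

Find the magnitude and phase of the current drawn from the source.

Step 1 — Angular frequency: ω = 2π·f = 2π·8160 = 5.127e+04 rad/s.
Step 2 — Component impedances:
  Z1: Z = jωL = j·5.127e+04·0.00673 = 0 + j345.1 Ω
  Z2: Z = jωL = j·5.127e+04·0.102 = 0 + j5230 Ω
  Z3: Z = R = 330 Ω
Step 3 — With open output, the series arm Z2 and the output shunt Z3 appear in series to ground: Z2 + Z3 = 330 + j5230 Ω.
Step 4 — Parallel with input shunt Z1: Z_in = Z1 || (Z2 + Z3) = 1.26 + j323.8 Ω = 323.8∠89.8° Ω.
Step 5 — Source phasor: V = 32∠33.1° V = 26.81 + j17.48 V.
Step 6 — Ohm's law: I = V / Z_total = (26.81 + j17.48) / (1.26 + j323.8) = 0.0543 - j0.08259 A.
Step 7 — Convert to polar: |I| = 0.09883 A, ∠I = -56.7°.

I = 0.09883∠-56.7° A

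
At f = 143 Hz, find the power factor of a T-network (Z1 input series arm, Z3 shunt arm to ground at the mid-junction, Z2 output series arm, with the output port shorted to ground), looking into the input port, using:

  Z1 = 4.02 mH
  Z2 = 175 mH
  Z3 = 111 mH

Step 1 — Angular frequency: ω = 2π·f = 2π·143 = 898.5 rad/s.
Step 2 — Component impedances:
  Z1: Z = jωL = j·898.5·0.00402 = 0 + j3.612 Ω
  Z2: Z = jωL = j·898.5·0.175 = 0 + j157.2 Ω
  Z3: Z = jωL = j·898.5·0.111 = 0 + j99.73 Ω
Step 3 — With the output port shorted to ground, the output series arm Z2 runs from the junction to ground; the shunt arm Z3 also runs from the junction to ground. They appear in parallel: Z3 || Z2 = 0 + j61.03 Ω.
Step 4 — Series with input arm Z1: Z_in = Z1 + (Z3 || Z2) = 0 + j64.64 Ω = 64.64∠90.0° Ω.
Step 5 — Power factor: PF = cos(φ) = Re(Z)/|Z| = 0/64.64 = 0.
Step 6 — Type: Im(Z) = 64.64 ⇒ lagging (phase φ = 90.0°).

PF = 0 (lagging, φ = 90.0°)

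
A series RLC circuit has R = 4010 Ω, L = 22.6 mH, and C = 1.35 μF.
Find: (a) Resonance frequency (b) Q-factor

Step 1 — Resonance condition Im(Z)=0 gives ω₀ = 1/√(LC).
Step 2 — ω₀ = 1/√(0.0226·1.35e-06) = 5725 rad/s.
Step 3 — f₀ = ω₀/(2π) = 911.2 Hz.
Step 4 — Series Q: Q = ω₀L/R = 5725·0.0226/4010 = 0.03227.

(a) f₀ = 911.2 Hz  (b) Q = 0.03227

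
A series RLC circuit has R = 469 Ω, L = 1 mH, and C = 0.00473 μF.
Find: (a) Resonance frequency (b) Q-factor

Step 1 — Resonance condition Im(Z)=0 gives ω₀ = 1/√(LC).
Step 2 — ω₀ = 1/√(0.001·4.73e-09) = 4.598e+05 rad/s.
Step 3 — f₀ = ω₀/(2π) = 7.318e+04 Hz.
Step 4 — Series Q: Q = ω₀L/R = 4.598e+05·0.001/469 = 0.9804.

(a) f₀ = 7.318e+04 Hz  (b) Q = 0.9804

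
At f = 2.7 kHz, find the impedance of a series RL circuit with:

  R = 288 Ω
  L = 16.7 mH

Step 1 — Angular frequency: ω = 2π·f = 2π·2700 = 1.696e+04 rad/s.
Step 2 — Component impedances:
  R: Z = R = 288 Ω
  L: Z = jωL = j·1.696e+04·0.0167 = 0 + j283.3 Ω
Step 3 — Series combination: Z_total = R + L = 288 + j283.3 Ω = 404∠44.5° Ω.

Z = 288 + j283.3 Ω = 404∠44.5° Ω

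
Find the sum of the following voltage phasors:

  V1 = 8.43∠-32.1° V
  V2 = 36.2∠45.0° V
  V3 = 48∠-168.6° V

Step 1 — Convert each phasor to rectangular form:
  V1 = 8.43·(cos(-32.1°) + j·sin(-32.1°)) = 7.141 - j4.48 V
  V2 = 36.2·(cos(45.0°) + j·sin(45.0°)) = 25.6 + j25.6 V
  V3 = 48·(cos(-168.6°) + j·sin(-168.6°)) = -47.05 - j9.488 V
Step 2 — Sum components: V_total = -14.31 + j11.63 V.
Step 3 — Convert to polar: |V_total| = 18.44 V, ∠V_total = 140.9°.

V_total = 18.44∠140.9° V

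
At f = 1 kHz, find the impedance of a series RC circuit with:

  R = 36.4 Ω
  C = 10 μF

Step 1 — Angular frequency: ω = 2π·f = 2π·1000 = 6283 rad/s.
Step 2 — Component impedances:
  R: Z = R = 36.4 Ω
  C: Z = 1/(jωC) = -j/(ω·C) = 0 - j15.92 Ω
Step 3 — Series combination: Z_total = R + C = 36.4 - j15.92 Ω = 39.73∠-23.6° Ω.

Z = 36.4 - j15.92 Ω = 39.73∠-23.6° Ω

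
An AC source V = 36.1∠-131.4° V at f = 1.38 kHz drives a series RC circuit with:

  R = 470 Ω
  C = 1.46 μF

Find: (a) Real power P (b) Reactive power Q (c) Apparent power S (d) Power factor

Step 1 — Angular frequency: ω = 2π·f = 2π·1380 = 8671 rad/s.
Step 2 — Component impedances:
  R: Z = R = 470 Ω
  C: Z = 1/(jωC) = -j/(ω·C) = 0 - j78.99 Ω
Step 3 — Series combination: Z_total = R + C = 470 - j78.99 Ω = 476.6∠-9.5° Ω.
Step 4 — Source phasor: V = 36.1∠-131.4° V = -23.87 - j27.08 V.
Step 5 — Current: I = V / Z = -0.03998 - j0.06433 A = 0.07575∠-121.9° A.
Step 6 — Complex power: S = V·I* = 2.697 - j0.4532 VA.
Step 7 — Real power: P = Re(S) = 2.697 W.
Step 8 — Reactive power: Q = Im(S) = -0.4532 VAR.
Step 9 — Apparent power: |S| = 2.734 VA.
Step 10 — Power factor: PF = P/|S| = 0.9862 (leading).

(a) P = 2.697 W  (b) Q = -0.4532 VAR  (c) S = 2.734 VA  (d) PF = 0.9862 (leading)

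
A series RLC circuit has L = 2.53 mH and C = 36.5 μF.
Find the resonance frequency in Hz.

Step 1 — Resonance condition Im(Z)=0 gives ω₀ = 1/√(LC).
Step 2 — ω₀ = 1/√(0.00253·3.65e-05) = 3291 rad/s.
Step 3 — f₀ = ω₀/(2π) = 523.7 Hz.

f₀ = 523.7 Hz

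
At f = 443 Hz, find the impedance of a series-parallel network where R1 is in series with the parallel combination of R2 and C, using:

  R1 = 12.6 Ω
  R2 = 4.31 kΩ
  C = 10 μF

Step 1 — Angular frequency: ω = 2π·f = 2π·443 = 2783 rad/s.
Step 2 — Component impedances:
  R1: Z = R = 12.6 Ω
  R2: Z = R = 4310 Ω
  C: Z = 1/(jωC) = -j/(ω·C) = 0 - j35.93 Ω
Step 3 — Parallel branch: R2 || C = 1/(1/R2 + 1/C) = 0.2995 - j35.92 Ω.
Step 4 — Series with R1: Z_total = R1 + (R2 || C) = 12.9 - j35.92 Ω = 38.17∠-70.2° Ω.

Z = 12.9 - j35.92 Ω = 38.17∠-70.2° Ω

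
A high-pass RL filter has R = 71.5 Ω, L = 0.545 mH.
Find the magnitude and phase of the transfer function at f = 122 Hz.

Step 1 — Angular frequency: ω = 2π·122 = 766.5 rad/s.
Step 2 — Transfer function: H(jω) = jωL/(R + jωL).
Step 3 — Numerator jωL = j·0.4178; denominator R + jωL = 71.5 + j0.4178.
Step 4 — H = 3.414e-05 + j0.005843.
Step 5 — Magnitude: |H| = 0.005843 (-44.7 dB); phase: φ = 89.7°.

|H| = 0.005843 (-44.7 dB), φ = 89.7°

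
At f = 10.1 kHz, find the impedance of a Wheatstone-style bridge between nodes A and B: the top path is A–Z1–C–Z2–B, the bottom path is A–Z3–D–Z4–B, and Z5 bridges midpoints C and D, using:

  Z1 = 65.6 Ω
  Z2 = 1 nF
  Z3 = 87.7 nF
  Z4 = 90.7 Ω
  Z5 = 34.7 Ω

Step 1 — Angular frequency: ω = 2π·f = 2π·1.01e+04 = 6.346e+04 rad/s.
Step 2 — Component impedances:
  Z1: Z = R = 65.6 Ω
  Z2: Z = 1/(jωC) = -j/(ω·C) = 0 - j1.576e+04 Ω
  Z3: Z = 1/(jωC) = -j/(ω·C) = 0 - j179.7 Ω
  Z4: Z = R = 90.7 Ω
  Z5: Z = R = 34.7 Ω
Step 3 — Bridge requires nodal analysis (the Z5 bridge couples midpoints C and D, so the two paths cannot be reduced to a simple series/parallel combination). Setting node B to ground and injecting 1 A at node A, the 3-node admittance system at A, C, D solves to V_A = Z_AB = 166.9 - j43.54 Ω = 172.5∠-14.6° Ω.

Z = 166.9 - j43.54 Ω = 172.5∠-14.6° Ω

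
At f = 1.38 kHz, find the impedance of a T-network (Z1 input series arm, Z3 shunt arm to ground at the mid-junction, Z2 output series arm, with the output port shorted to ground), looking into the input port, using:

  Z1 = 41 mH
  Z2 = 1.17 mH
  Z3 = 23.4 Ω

Step 1 — Angular frequency: ω = 2π·f = 2π·1380 = 8671 rad/s.
Step 2 — Component impedances:
  Z1: Z = jωL = j·8671·0.041 = 0 + j355.5 Ω
  Z2: Z = jωL = j·8671·0.00117 = 0 + j10.14 Ω
  Z3: Z = R = 23.4 Ω
Step 3 — With the output port shorted to ground, the output series arm Z2 runs from the junction to ground; the shunt arm Z3 also runs from the junction to ground. They appear in parallel: Z3 || Z2 = 3.702 + j8.54 Ω.
Step 4 — Series with input arm Z1: Z_in = Z1 + (Z3 || Z2) = 3.702 + j364 Ω = 364.1∠89.4° Ω.

Z = 3.702 + j364 Ω = 364.1∠89.4° Ω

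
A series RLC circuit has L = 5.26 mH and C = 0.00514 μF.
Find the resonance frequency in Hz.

Step 1 — Resonance condition Im(Z)=0 gives ω₀ = 1/√(LC).
Step 2 — ω₀ = 1/√(0.00526·5.14e-09) = 1.923e+05 rad/s.
Step 3 — f₀ = ω₀/(2π) = 3.061e+04 Hz.

f₀ = 3.061e+04 Hz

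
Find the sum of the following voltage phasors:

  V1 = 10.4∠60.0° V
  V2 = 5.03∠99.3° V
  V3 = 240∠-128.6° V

Step 1 — Convert each phasor to rectangular form:
  V1 = 10.4·(cos(60.0°) + j·sin(60.0°)) = 5.2 + j9.007 V
  V2 = 5.03·(cos(99.3°) + j·sin(99.3°)) = -0.8129 + j4.964 V
  V3 = 240·(cos(-128.6°) + j·sin(-128.6°)) = -149.7 - j187.6 V
Step 2 — Sum components: V_total = -145.3 - j173.6 V.
Step 3 — Convert to polar: |V_total| = 226.4 V, ∠V_total = -129.9°.

V_total = 226.4∠-129.9° V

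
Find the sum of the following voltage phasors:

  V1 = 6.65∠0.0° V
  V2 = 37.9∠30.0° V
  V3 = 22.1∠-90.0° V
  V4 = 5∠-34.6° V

Step 1 — Convert each phasor to rectangular form:
  V1 = 6.65·(cos(0.0°) + j·sin(0.0°)) = 6.65 V
  V2 = 37.9·(cos(30.0°) + j·sin(30.0°)) = 32.82 + j18.95 V
  V3 = 22.1·(cos(-90.0°) + j·sin(-90.0°)) = 0 - j22.1 V
  V4 = 5·(cos(-34.6°) + j·sin(-34.6°)) = 4.116 - j2.839 V
Step 2 — Sum components: V_total = 43.59 - j5.989 V.
Step 3 — Convert to polar: |V_total| = 44 V, ∠V_total = -7.8°.

V_total = 44∠-7.8° V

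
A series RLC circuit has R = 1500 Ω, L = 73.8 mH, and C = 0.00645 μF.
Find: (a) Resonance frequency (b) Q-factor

Step 1 — Resonance condition Im(Z)=0 gives ω₀ = 1/√(LC).
Step 2 — ω₀ = 1/√(0.0738·6.45e-09) = 4.583e+04 rad/s.
Step 3 — f₀ = ω₀/(2π) = 7295 Hz.
Step 4 — Series Q: Q = ω₀L/R = 4.583e+04·0.0738/1500 = 2.255.

(a) f₀ = 7295 Hz  (b) Q = 2.255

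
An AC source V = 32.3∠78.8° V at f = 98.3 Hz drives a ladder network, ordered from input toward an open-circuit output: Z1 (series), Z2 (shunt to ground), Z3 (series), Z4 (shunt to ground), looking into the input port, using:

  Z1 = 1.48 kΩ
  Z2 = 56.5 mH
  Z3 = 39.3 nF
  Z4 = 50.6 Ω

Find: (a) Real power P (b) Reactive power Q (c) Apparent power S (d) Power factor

Step 1 — Angular frequency: ω = 2π·f = 2π·98.3 = 617.6 rad/s.
Step 2 — Component impedances:
  Z1: Z = R = 1480 Ω
  Z2: Z = jωL = j·617.6·0.0565 = 0 + j34.9 Ω
  Z3: Z = 1/(jωC) = -j/(ω·C) = 0 - j4.12e+04 Ω
  Z4: Z = R = 50.6 Ω
Step 3 — Ladder network (open output): work backward from the far end, alternating series and parallel combinations. Z_in = 1480 + j34.93 Ω = 1480∠1.4° Ω.
Step 4 — Source phasor: V = 32.3∠78.8° V = 6.274 + j31.68 V.
Step 5 — Current: I = V / Z = 0.004742 + j0.0213 A = 0.02182∠77.4° A.
Step 6 — Complex power: S = V·I* = 0.7045 + j0.01663 VA.
Step 7 — Real power: P = Re(S) = 0.7045 W.
Step 8 — Reactive power: Q = Im(S) = 0.01663 VAR.
Step 9 — Apparent power: |S| = 0.7047 VA.
Step 10 — Power factor: PF = P/|S| = 0.9997 (lagging).

(a) P = 0.7045 W  (b) Q = 0.01663 VAR  (c) S = 0.7047 VA  (d) PF = 0.9997 (lagging)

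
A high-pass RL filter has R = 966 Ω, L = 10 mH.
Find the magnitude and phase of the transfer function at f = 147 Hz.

Step 1 — Angular frequency: ω = 2π·147 = 923.6 rad/s.
Step 2 — Transfer function: H(jω) = jωL/(R + jωL).
Step 3 — Numerator jωL = j·9.236; denominator R + jωL = 966 + j9.236.
Step 4 — H = 9.141e-05 + j0.00956.
Step 5 — Magnitude: |H| = 0.009561 (-40.4 dB); phase: φ = 89.5°.

|H| = 0.009561 (-40.4 dB), φ = 89.5°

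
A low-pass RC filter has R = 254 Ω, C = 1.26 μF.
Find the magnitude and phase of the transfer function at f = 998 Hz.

Step 1 — Angular frequency: ω = 2π·998 = 6271 rad/s.
Step 2 — Transfer function: H(jω) = 1/(1 + jωRC).
Step 3 — Denominator: 1 + jωRC = 1 + j·6271·254·1.26e-06 = 1 + j2.007.
Step 4 — H = 0.1989 - j0.3992.
Step 5 — Magnitude: |H| = 0.446 (-7.0 dB); phase: φ = -63.5°.

|H| = 0.446 (-7.0 dB), φ = -63.5°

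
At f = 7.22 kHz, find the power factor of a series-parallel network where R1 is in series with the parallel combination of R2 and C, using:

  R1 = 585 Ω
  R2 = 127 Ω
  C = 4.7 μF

Step 1 — Angular frequency: ω = 2π·f = 2π·7220 = 4.536e+04 rad/s.
Step 2 — Component impedances:
  R1: Z = R = 585 Ω
  R2: Z = R = 127 Ω
  C: Z = 1/(jωC) = -j/(ω·C) = 0 - j4.69 Ω
Step 3 — Parallel branch: R2 || C = 1/(1/R2 + 1/C) = 0.173 - j4.684 Ω.
Step 4 — Series with R1: Z_total = R1 + (R2 || C) = 585.2 - j4.684 Ω = 585.2∠-0.5° Ω.
Step 5 — Power factor: PF = cos(φ) = Re(Z)/|Z| = 585.2/585.2 = 1.
Step 6 — Type: Im(Z) = -4.684 ⇒ leading (phase φ = -0.5°).

PF = 1 (leading, φ = -0.5°)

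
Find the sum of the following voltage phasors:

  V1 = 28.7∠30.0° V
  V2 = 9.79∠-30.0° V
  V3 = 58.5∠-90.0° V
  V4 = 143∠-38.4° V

Step 1 — Convert each phasor to rectangular form:
  V1 = 28.7·(cos(30.0°) + j·sin(30.0°)) = 24.85 + j14.35 V
  V2 = 9.79·(cos(-30.0°) + j·sin(-30.0°)) = 8.478 - j4.895 V
  V3 = 58.5·(cos(-90.0°) + j·sin(-90.0°)) = 0 - j58.5 V
  V4 = 143·(cos(-38.4°) + j·sin(-38.4°)) = 112.1 - j88.82 V
Step 2 — Sum components: V_total = 145.4 - j137.9 V.
Step 3 — Convert to polar: |V_total| = 200.4 V, ∠V_total = -43.5°.

V_total = 200.4∠-43.5° V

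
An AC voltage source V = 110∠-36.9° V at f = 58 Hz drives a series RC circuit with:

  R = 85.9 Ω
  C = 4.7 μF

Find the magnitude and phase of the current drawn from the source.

Step 1 — Angular frequency: ω = 2π·f = 2π·58 = 364.4 rad/s.
Step 2 — Component impedances:
  R: Z = R = 85.9 Ω
  C: Z = 1/(jωC) = -j/(ω·C) = 0 - j583.8 Ω
Step 3 — Series combination: Z_total = R + C = 85.9 - j583.8 Ω = 590.1∠-81.6° Ω.
Step 4 — Source phasor: V = 110∠-36.9° V = 87.97 - j66.05 V.
Step 5 — Ohm's law: I = V / Z_total = (87.97 - j66.05) / (85.9 - j583.8) = 0.1324 + j0.1312 A.
Step 6 — Convert to polar: |I| = 0.1864 A, ∠I = 44.7°.

I = 0.1864∠44.7° A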